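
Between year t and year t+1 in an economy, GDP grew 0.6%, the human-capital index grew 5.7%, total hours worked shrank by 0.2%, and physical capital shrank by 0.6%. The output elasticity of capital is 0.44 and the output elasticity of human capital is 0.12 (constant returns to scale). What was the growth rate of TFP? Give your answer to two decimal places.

Labor's share = 1 − 0.44 − 0.12 = 0.44.
Physical capital: 0.44 × (-0.6) = -0.264 pp.
The human-capital index: 0.12 × 5.7 = 0.684 pp.
Total hours worked: 0.44 × (-0.2) = -0.088 pp.
TFP growth = 0.6 − 0.332 = 0.268%.

0.27%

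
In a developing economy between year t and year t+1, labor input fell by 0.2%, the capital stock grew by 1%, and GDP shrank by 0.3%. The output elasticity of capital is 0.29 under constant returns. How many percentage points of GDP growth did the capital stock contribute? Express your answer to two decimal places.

0.29 percentage points

Contribution = share × growth = 0.29 × 1 = 0.29 pp.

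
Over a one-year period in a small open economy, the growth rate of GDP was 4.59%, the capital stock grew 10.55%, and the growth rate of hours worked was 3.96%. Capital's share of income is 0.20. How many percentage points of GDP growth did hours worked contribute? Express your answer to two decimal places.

Labor's share = 1 − 0.2 = 0.8.
Contribution = share × growth = 0.8 × 3.96 = 3.168 pp.

3.17 pp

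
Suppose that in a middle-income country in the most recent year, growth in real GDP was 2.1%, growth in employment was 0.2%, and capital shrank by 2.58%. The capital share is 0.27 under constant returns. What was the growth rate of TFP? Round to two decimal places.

Labor's share = 1 − 0.27 = 0.73.
Capital: 0.27 × (-2.58) = -0.6966 pp.
Employment: 0.73 × 0.2 = 0.146 pp.
TFP growth = 2.1 + 0.5506 = 2.6506%.

2.65%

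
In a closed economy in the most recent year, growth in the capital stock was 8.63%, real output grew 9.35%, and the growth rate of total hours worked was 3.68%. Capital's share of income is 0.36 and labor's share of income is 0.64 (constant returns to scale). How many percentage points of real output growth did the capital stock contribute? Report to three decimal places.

Contribution = share × growth = 0.36 × 8.63 = 3.1068 pp.

3.107 percentage points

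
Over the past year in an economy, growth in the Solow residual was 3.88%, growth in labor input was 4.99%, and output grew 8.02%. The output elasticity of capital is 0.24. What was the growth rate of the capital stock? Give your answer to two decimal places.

1.45%

Labor's share = 1 − 0.24 = 0.76.
gY = gA + 0.76×4.99 + 0.24×g.
0.24×g = 8.02 − 3.88 − 3.7924 = 0.3476.
g = 0.3476 / 0.24 = 1.4483%.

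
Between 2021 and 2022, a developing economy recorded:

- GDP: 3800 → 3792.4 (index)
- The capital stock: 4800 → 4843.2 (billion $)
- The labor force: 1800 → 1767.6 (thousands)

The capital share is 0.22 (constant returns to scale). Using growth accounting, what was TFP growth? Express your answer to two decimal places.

GDP growth = (3792.4 − 3800) / 3800 = -0.2%.
The capital stock growth = (4843.2 − 4800) / 4800 = 0.9%.
The labor force growth = (1767.6 − 1800) / 1800 = -1.8%.
Labor's share = 1 − 0.22 = 0.78.
The capital stock: 0.22 × 0.9 = 0.198 pp.
The labor force: 0.78 × (-1.8) = -1.404 pp.
TFP growth = -0.2 + 1.206 = 1.006%.

1.01%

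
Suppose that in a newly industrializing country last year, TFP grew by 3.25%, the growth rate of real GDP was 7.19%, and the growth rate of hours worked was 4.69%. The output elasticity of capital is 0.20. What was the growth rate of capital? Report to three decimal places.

Capital growth was 0.940%.

Labor's share = 1 − 0.2 = 0.8.
gY = gA + 0.8×4.69 + 0.2×g.
0.2×g = 7.19 − 3.25 − 3.752 = 0.188.
g = 0.188 / 0.2 = 0.94%.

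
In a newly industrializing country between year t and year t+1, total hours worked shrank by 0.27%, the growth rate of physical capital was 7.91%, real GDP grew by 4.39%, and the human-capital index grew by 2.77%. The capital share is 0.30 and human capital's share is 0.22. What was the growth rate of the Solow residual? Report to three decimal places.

Labor's share = 1 − 0.3 − 0.22 = 0.48.
Physical capital: 0.3 × 7.91 = 2.373 pp.
The human-capital index: 0.22 × 2.77 = 0.6094 pp.
Total hours worked: 0.48 × (-0.27) = -0.1296 pp.
TFP growth = 4.39 − 2.8528 = 1.5372%.

The Solow residual grew 1.537%.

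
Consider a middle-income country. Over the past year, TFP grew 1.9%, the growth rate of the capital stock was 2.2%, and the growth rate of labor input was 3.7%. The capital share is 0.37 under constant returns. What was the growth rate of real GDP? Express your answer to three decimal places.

Labor's share = 1 − 0.37 = 0.63.
The capital stock: 0.37 × 2.2 = 0.814 pp.
Labor input: 0.63 × 3.7 = 2.331 pp.
Output growth = 1.9 + 3.145 = 5.045%.

Real GDP growth was 5.045%.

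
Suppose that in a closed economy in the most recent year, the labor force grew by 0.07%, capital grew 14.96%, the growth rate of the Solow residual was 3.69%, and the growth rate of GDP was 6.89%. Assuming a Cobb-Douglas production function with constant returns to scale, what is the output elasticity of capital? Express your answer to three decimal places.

gY = gA + α·gK + (1−α)·gL, so gY − gA − gL = α(gK − gL).
6.89 − 3.69 − 0.07 = α × (14.96 − 0.07).
3.13 = 14.89 α, so α = 0.21021.

The output elasticity of capital is 0.210.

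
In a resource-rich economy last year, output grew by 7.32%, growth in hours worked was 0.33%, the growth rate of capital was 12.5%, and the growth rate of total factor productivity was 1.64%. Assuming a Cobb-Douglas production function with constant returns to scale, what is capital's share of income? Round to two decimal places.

gY = gA + α·gK + (1−α)·gL, so gY − gA − gL = α(gK − gL).
7.32 − 1.64 − 0.33 = α × (12.5 − 0.33).
5.35 = 12.17 α, so α = 0.4396.

α = 0.44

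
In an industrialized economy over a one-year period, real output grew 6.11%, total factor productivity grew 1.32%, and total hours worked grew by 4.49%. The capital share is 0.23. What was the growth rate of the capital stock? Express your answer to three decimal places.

The capital stock grew 5.794%.

Labor's share = 1 − 0.23 = 0.77.
gY = gA + 0.77×4.49 + 0.23×g.
0.23×g = 6.11 − 1.32 − 3.4573 = 1.3327.
g = 1.3327 / 0.23 = 5.79435%.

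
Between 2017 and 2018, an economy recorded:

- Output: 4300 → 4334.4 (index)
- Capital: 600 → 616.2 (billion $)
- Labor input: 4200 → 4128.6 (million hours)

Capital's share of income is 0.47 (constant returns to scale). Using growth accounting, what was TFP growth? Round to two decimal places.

Output growth = (4334.4 − 4300) / 4300 = 0.8%.
Capital growth = (616.2 − 600) / 600 = 2.7%.
Labor input growth = (4128.6 − 4200) / 4200 = -1.7%.
Labor's share = 1 − 0.47 = 0.53.
Capital: 0.47 × 2.7 = 1.269 pp.
Labor input: 0.53 × (-1.7) = -0.901 pp.
TFP growth = 0.8 − 0.368 = 0.432%.

0.43%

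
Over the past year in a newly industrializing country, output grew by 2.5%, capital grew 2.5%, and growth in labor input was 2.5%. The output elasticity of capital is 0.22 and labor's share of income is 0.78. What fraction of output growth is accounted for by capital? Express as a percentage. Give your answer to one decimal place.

Capital contributed 0.22 × 2.5 = 0.55 pp.
Share of growth = 0.55 / 2.5 × 100 = 22%.

22.0%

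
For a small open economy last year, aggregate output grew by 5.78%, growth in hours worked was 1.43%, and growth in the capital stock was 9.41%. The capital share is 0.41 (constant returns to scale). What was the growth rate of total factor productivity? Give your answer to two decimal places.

Total factor productivity grew 1.08%.

Labor's share = 1 − 0.41 = 0.59.
The capital stock: 0.41 × 9.41 = 3.8581 pp.
Hours worked: 0.59 × 1.43 = 0.8437 pp.
TFP growth = 5.78 − 4.7018 = 1.0782%.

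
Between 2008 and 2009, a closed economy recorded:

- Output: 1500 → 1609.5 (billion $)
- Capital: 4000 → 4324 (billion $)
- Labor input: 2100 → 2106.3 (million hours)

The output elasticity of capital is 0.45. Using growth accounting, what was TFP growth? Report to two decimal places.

3.49%

Output growth = (1609.5 − 1500) / 1500 = 7.3%.
Capital growth = (4324 − 4000) / 4000 = 8.1%.
Labor input growth = (2106.3 − 2100) / 2100 = 0.3%.
Labor's share = 1 − 0.45 = 0.55.
Capital: 0.45 × 8.1 = 3.645 pp.
Labor input: 0.55 × 0.3 = 0.165 pp.
TFP growth = 7.3 − 3.81 = 3.49%.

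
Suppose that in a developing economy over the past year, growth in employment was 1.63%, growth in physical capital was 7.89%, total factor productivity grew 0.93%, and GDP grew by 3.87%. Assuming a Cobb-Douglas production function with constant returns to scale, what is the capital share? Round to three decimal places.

gY = gA + α·gK + (1−α)·gL, so gY − gA − gL = α(gK − gL).
3.87 − 0.93 − 1.63 = α × (7.89 − 1.63).
1.31 = 6.26 α, so α = 0.20927.

α = 0.209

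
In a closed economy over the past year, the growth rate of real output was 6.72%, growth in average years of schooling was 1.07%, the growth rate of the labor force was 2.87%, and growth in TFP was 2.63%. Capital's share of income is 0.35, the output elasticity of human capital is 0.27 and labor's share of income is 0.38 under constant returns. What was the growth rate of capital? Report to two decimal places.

Labor's share = 1 − 0.35 − 0.27 = 0.38.
gY = gA + 0.27×1.07 + 0.38×2.87 + 0.35×g.
0.35×g = 6.72 − 2.63 − 1.3795 = 2.7105.
g = 2.7105 / 0.35 = 7.7443%.

Capital grew 7.74%.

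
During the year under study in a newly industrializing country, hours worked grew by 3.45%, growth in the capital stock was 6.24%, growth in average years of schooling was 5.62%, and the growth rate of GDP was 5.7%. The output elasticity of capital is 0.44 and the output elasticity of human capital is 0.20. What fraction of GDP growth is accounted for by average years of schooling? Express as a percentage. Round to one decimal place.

Average years of schooling accounted for 19.7% of growth.

Average years of schooling contributed 0.2 × 5.62 = 1.124 pp.
Share of growth = 1.124 / 5.7 × 100 = 19.719%.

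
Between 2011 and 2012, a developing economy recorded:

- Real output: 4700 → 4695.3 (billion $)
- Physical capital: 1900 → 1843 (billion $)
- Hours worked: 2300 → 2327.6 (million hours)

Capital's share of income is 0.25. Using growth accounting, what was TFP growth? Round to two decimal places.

-0.25%

Real output growth = (4695.3 − 4700) / 4700 = -0.1%.
Physical capital growth = (1843 − 1900) / 1900 = -3%.
Hours worked growth = (2327.6 − 2300) / 2300 = 1.2%.
Labor's share = 1 − 0.25 = 0.75.
Physical capital: 0.25 × (-3) = -0.75 pp.
Hours worked: 0.75 × 1.2 = 0.9 pp.
TFP growth = -0.1 − 0.15 = -0.25%.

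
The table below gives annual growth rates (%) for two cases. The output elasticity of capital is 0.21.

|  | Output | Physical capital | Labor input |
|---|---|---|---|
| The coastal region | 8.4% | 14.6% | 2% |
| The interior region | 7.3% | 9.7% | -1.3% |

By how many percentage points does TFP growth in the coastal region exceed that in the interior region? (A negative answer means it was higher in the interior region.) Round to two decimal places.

Labor's share = 1 − 0.21 = 0.79.
The coastal region: TFP = 8.4 − 3.066 − 1.58 = 3.754%.
The interior region: TFP = 7.3 − 2.037 + 1.027 = 6.29%.
Difference = 3.754 − (6.29) = -2.536 pp.

-2.54 percentage points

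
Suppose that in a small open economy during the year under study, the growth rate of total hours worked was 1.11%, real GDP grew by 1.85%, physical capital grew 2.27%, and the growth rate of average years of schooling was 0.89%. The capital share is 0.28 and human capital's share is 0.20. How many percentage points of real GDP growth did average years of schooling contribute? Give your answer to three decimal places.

0.178

Contribution = share × growth = 0.2 × 0.89 = 0.178 pp.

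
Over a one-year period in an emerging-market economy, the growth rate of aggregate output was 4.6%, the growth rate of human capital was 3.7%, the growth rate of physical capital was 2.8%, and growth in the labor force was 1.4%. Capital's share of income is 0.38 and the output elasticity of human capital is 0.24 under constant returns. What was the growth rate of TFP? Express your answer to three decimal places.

2.116%

Labor's share = 1 − 0.38 − 0.24 = 0.38.
Physical capital: 0.38 × 2.8 = 1.064 pp.
Human capital: 0.24 × 3.7 = 0.888 pp.
The labor force: 0.38 × 1.4 = 0.532 pp.
TFP growth = 4.6 − 2.484 = 2.116%.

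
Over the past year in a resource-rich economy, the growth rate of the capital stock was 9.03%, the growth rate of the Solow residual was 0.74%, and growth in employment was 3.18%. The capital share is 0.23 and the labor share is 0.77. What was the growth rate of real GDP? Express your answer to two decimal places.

Labor's share = 1 − 0.23 = 0.77.
The capital stock: 0.23 × 9.03 = 2.0769 pp.
Employment: 0.77 × 3.18 = 2.4486 pp.
Output growth = 0.74 + 4.5255 = 5.2655%.

5.27%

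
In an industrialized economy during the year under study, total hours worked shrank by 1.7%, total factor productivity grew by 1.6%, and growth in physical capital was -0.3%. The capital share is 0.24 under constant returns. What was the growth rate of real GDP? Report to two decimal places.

0.24%

Labor's share = 1 − 0.24 = 0.76.
Physical capital: 0.24 × (-0.3) = -0.072 pp.
Total hours worked: 0.76 × (-1.7) = -1.292 pp.
Output growth = 1.6 + (-1.364) = 0.236%.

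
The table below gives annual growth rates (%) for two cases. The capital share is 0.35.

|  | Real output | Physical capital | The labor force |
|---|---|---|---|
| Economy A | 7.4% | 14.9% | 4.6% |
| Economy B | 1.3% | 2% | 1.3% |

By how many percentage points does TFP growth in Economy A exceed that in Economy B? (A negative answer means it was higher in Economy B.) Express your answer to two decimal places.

-0.56 percentage points

Labor's share = 1 − 0.35 = 0.65.
Economy A: TFP = 7.4 − 5.215 − 2.99 = -0.805%.
Economy B: TFP = 1.3 − 0.7 − 0.845 = -0.245%.
Difference = -0.805 − (-0.245) = -0.56 pp.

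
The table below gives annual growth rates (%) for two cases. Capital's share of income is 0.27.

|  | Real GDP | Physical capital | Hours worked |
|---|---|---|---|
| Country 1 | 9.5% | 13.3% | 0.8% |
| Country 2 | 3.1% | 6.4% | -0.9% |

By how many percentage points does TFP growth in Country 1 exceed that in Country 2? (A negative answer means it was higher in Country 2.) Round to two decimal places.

3.30 percentage points

Labor's share = 1 − 0.27 = 0.73.
Country 1: TFP = 9.5 − 3.591 − 0.584 = 5.325%.
Country 2: TFP = 3.1 − 1.728 + 0.657 = 2.029%.
Difference = 5.325 − (2.029) = 3.296 pp.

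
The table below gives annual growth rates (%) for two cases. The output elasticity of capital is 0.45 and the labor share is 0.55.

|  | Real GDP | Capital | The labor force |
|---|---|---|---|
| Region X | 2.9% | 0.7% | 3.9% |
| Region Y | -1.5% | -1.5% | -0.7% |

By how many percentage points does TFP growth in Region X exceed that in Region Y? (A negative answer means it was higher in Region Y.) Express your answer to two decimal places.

Labor's share = 1 − 0.45 = 0.55.
Region X: TFP = 2.9 − 0.315 − 2.145 = 0.44%.
Region Y: TFP = -1.5 + 0.675 + 0.385 = -0.44%.
Difference = 0.44 − (-0.44) = 0.88 pp.

0.88 percentage points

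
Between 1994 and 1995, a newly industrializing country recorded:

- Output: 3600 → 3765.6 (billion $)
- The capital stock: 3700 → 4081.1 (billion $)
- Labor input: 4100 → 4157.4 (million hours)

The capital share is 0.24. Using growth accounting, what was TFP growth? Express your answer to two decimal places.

Output growth = (3765.6 − 3600) / 3600 = 4.6%.
The capital stock growth = (4081.1 − 3700) / 3700 = 10.3%.
Labor input growth = (4157.4 − 4100) / 4100 = 1.4%.
Labor's share = 1 − 0.24 = 0.76.
The capital stock: 0.24 × 10.3 = 2.472 pp.
Labor input: 0.76 × 1.4 = 1.064 pp.
TFP growth = 4.6 − 3.536 = 1.064%.

TFP grew 1.06%.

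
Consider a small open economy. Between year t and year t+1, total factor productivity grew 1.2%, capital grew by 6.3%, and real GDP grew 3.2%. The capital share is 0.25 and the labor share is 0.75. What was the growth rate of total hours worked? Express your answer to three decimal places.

0.567%

Labor's share = 1 − 0.25 = 0.75.
gY = gA + 0.25×6.3 + 0.75×g.
0.75×g = 3.2 − 1.2 − 1.575 = 0.425.
g = 0.425 / 0.75 = 0.56667%.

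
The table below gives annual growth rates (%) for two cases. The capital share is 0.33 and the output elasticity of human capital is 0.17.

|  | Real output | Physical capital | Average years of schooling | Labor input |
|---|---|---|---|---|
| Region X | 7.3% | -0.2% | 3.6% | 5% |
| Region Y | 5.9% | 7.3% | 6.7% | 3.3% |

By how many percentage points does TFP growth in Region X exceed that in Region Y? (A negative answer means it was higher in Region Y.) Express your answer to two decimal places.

3.55 percentage points

Labor's share = 1 − 0.33 − 0.17 = 0.5.
Region X: TFP = 7.3 + 0.066 − 0.612 − 2.5 = 4.254%.
Region Y: TFP = 5.9 − 2.409 − 1.139 − 1.65 = 0.702%.
Difference = 4.254 − (0.702) = 3.552 pp.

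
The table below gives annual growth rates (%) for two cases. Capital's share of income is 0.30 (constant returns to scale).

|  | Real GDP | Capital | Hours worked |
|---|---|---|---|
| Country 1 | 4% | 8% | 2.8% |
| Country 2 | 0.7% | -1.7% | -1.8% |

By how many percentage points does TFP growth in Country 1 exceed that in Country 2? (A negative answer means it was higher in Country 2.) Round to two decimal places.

-2.83 percentage points

Labor's share = 1 − 0.3 = 0.7.
Country 1: TFP = 4 − 2.4 − 1.96 = -0.36%.
Country 2: TFP = 0.7 + 0.51 + 1.26 = 2.47%.
Difference = -0.36 − (2.47) = -2.83 pp.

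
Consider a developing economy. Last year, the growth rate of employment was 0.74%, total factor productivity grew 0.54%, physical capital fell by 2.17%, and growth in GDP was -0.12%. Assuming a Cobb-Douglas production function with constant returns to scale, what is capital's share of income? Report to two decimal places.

gY = gA + α·gK + (1−α)·gL, so gY − gA − gL = α(gK − gL).
-0.12 − 0.54 − 0.74 = α × (-2.17 − 0.74).
-1.4 = -2.91 α, so α = 0.4811.

0.48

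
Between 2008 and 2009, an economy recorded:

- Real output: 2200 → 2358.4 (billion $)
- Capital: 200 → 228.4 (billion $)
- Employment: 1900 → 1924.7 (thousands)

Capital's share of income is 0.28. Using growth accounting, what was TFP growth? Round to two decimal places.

Real output growth = (2358.4 − 2200) / 2200 = 7.2%.
Capital growth = (228.4 − 200) / 200 = 14.2%.
Employment growth = (1924.7 − 1900) / 1900 = 1.3%.
Labor's share = 1 − 0.28 = 0.72.
Capital: 0.28 × 14.2 = 3.976 pp.
Employment: 0.72 × 1.3 = 0.936 pp.
TFP growth = 7.2 − 4.912 = 2.288%.

2.29%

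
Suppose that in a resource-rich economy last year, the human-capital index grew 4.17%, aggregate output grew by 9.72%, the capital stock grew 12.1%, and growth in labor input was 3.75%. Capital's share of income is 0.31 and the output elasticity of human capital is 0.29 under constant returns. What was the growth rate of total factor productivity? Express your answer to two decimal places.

Labor's share = 1 − 0.31 − 0.29 = 0.4.
The capital stock: 0.31 × 12.1 = 3.751 pp.
The human-capital index: 0.29 × 4.17 = 1.2093 pp.
Labor input: 0.4 × 3.75 = 1.5 pp.
TFP growth = 9.72 − 6.4603 = 3.2597%.

Total factor productivity growth was 3.26%.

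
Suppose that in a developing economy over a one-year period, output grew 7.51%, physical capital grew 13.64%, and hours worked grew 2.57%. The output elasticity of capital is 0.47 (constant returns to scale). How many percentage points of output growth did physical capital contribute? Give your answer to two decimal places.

Contribution = share × growth = 0.47 × 13.64 = 6.4108 pp.

6.41 percentage points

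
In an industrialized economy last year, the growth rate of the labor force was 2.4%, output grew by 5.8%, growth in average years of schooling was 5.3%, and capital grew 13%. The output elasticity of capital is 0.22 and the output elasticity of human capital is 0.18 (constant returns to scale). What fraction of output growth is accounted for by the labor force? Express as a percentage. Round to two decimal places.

24.83%

Labor's share = 1 − 0.22 − 0.18 = 0.6.
The labor force contributed 0.6 × 2.4 = 1.44 pp.
Share of growth = 1.44 / 5.8 × 100 = 24.8276%.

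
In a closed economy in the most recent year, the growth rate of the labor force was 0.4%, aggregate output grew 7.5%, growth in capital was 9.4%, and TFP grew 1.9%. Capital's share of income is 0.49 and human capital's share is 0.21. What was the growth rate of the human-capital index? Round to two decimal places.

Labor's share = 1 − 0.49 − 0.21 = 0.3.
gY = gA + 0.49×9.4 + 0.3×0.4 + 0.21×g.
0.21×g = 7.5 − 1.9 − 4.726 = 0.874.
g = 0.874 / 0.21 = 4.1619%.

4.16%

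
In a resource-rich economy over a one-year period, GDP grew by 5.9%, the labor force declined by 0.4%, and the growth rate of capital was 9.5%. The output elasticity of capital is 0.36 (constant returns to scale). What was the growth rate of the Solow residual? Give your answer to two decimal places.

Labor's share = 1 − 0.36 = 0.64.
Capital: 0.36 × 9.5 = 3.42 pp.
The labor force: 0.64 × (-0.4) = -0.256 pp.
TFP growth = 5.9 − 3.164 = 2.736%.

The Solow residual grew 2.74%.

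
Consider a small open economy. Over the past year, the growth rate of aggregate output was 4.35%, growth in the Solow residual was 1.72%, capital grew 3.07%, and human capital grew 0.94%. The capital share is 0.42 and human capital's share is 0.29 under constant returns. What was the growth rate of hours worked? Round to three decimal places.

3.683%

Labor's share = 1 − 0.42 − 0.29 = 0.29.
gY = gA + 0.42×3.07 + 0.29×0.94 + 0.29×g.
0.29×g = 4.35 − 1.72 − 1.562 = 1.068.
g = 1.068 / 0.29 = 3.68276%.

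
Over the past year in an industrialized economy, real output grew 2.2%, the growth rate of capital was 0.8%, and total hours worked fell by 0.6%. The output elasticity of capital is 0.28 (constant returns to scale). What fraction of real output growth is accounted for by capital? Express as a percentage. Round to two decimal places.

Capital contributed 0.28 × 0.8 = 0.224 pp.
Share of growth = 0.224 / 2.2 × 100 = 10.1818%.

10.18%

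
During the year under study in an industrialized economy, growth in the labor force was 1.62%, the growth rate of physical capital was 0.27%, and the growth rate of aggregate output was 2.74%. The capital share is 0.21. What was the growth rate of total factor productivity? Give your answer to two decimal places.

Total factor productivity grew 1.40%.

Labor's share = 1 − 0.21 = 0.79.
Physical capital: 0.21 × 0.27 = 0.0567 pp.
The labor force: 0.79 × 1.62 = 1.2798 pp.
TFP growth = 2.74 − 1.3365 = 1.4035%.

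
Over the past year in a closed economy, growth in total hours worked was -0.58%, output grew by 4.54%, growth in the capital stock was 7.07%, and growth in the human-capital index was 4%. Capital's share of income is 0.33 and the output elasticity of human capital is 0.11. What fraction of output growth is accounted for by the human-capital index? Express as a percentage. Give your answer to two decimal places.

9.69%

The human-capital index contributed 0.11 × 4 = 0.44 pp.
Share of growth = 0.44 / 4.54 × 100 = 9.6916%.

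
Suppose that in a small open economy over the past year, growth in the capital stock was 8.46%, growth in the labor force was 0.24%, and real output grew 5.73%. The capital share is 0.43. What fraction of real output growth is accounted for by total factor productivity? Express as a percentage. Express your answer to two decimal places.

Labor's share = 1 − 0.43 = 0.57.
The capital stock: 0.43 × 8.46 = 3.6378 pp.
The labor force: 0.57 × 0.24 = 0.1368 pp.
TFP growth = 5.73 − 3.7746 = 1.9554%.
TFP share of growth = 1.9554 / 5.73 × 100 = 34.1257%.

Total factor productivity accounted for 34.13% of growth.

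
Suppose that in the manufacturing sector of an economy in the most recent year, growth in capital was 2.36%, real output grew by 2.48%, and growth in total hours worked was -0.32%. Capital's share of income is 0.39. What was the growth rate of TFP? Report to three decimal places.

Labor's share = 1 − 0.39 = 0.61.
Capital: 0.39 × 2.36 = 0.9204 pp.
Total hours worked: 0.61 × (-0.32) = -0.1952 pp.
TFP growth = 2.48 − 0.7252 = 1.7548%.

TFP grew 1.755%.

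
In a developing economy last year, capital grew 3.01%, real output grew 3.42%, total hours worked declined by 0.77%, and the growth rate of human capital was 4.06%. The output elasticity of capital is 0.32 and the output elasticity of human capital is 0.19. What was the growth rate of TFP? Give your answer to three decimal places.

Labor's share = 1 − 0.32 − 0.19 = 0.49.
Capital: 0.32 × 3.01 = 0.9632 pp.
Human capital: 0.19 × 4.06 = 0.7714 pp.
Total hours worked: 0.49 × (-0.77) = -0.3773 pp.
TFP growth = 3.42 − 1.3573 = 2.0627%.

2.063%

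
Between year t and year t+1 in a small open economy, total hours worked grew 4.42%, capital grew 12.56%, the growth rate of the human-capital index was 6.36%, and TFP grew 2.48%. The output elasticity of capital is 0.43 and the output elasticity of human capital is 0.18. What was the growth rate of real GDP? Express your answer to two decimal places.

Real GDP growth was 10.75%.

Labor's share = 1 − 0.43 − 0.18 = 0.39.
Capital: 0.43 × 12.56 = 5.4008 pp.
The human-capital index: 0.18 × 6.36 = 1.1448 pp.
Total hours worked: 0.39 × 4.42 = 1.7238 pp.
Output growth = 2.48 + 8.2694 = 10.7494%.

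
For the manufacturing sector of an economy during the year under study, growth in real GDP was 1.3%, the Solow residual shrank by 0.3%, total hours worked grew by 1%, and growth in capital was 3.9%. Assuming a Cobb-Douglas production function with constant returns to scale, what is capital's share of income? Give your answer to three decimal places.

gY = gA + α·gK + (1−α)·gL, so gY − gA − gL = α(gK − gL).
1.3 + 0.3 − 1 = α × (3.9 − 1).
0.6 = 2.9 α, so α = 0.2069.

0.207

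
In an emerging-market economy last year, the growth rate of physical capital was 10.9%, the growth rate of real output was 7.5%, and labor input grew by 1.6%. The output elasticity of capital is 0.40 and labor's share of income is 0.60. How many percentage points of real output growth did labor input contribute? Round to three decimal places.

Labor's share = 1 − 0.4 = 0.6.
Contribution = share × growth = 0.6 × 1.6 = 0.96 pp.

0.960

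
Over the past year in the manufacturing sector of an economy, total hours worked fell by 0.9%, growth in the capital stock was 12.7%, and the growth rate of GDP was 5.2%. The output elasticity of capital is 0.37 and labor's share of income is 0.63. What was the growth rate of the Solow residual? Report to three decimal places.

1.068%

Labor's share = 1 − 0.37 = 0.63.
The capital stock: 0.37 × 12.7 = 4.699 pp.
Total hours worked: 0.63 × (-0.9) = -0.567 pp.
TFP growth = 5.2 − 4.132 = 1.068%.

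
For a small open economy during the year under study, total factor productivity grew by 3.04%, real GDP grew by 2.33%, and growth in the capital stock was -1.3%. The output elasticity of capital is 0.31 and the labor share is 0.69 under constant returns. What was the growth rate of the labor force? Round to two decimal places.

-0.44%

Labor's share = 1 − 0.31 = 0.69.
gY = gA + 0.31×(-1.3) + 0.69×g.
0.69×g = 2.33 − 3.04 + 0.403 = -0.307.
g = -0.307 / 0.69 = -0.4449%.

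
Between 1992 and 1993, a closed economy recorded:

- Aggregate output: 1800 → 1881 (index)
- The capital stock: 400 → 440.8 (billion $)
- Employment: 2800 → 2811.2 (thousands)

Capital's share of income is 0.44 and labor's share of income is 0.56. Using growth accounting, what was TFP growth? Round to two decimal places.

-0.21%

Aggregate output growth = (1881 − 1800) / 1800 = 4.5%.
The capital stock growth = (440.8 − 400) / 400 = 10.2%.
Employment growth = (2811.2 − 2800) / 2800 = 0.4%.
Labor's share = 1 − 0.44 = 0.56.
The capital stock: 0.44 × 10.2 = 4.488 pp.
Employment: 0.56 × 0.4 = 0.224 pp.
TFP growth = 4.5 − 4.712 = -0.212%.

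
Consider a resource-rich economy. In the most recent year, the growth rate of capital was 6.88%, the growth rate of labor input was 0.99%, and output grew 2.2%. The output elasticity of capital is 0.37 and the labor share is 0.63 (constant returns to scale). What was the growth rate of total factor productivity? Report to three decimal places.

Labor's share = 1 − 0.37 = 0.63.
Capital: 0.37 × 6.88 = 2.5456 pp.
Labor input: 0.63 × 0.99 = 0.6237 pp.
TFP growth = 2.2 − 3.1693 = -0.9693%.

-0.969%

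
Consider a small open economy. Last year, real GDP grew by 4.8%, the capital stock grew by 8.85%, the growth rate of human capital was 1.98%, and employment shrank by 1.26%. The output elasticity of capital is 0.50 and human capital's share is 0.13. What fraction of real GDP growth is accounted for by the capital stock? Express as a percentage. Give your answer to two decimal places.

The capital stock contributed 0.5 × 8.85 = 4.425 pp.
Share of growth = 4.425 / 4.8 × 100 = 92.1875%.

92.19%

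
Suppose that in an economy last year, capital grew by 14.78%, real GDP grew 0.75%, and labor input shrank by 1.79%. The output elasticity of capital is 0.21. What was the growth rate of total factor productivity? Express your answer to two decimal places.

Labor's share = 1 − 0.21 = 0.79.
Capital: 0.21 × 14.78 = 3.1038 pp.
Labor input: 0.79 × (-1.79) = -1.4141 pp.
TFP growth = 0.75 − 1.6897 = -0.9397%.

-0.94%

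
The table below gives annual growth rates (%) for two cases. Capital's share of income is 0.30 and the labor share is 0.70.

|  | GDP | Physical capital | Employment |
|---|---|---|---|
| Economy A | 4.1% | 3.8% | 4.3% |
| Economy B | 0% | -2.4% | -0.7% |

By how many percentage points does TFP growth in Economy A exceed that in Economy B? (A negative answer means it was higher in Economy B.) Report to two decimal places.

Labor's share = 1 − 0.3 = 0.7.
Economy A: TFP = 4.1 − 1.14 − 3.01 = -0.05%.
Economy B: TFP = 0 + 0.72 + 0.49 = 1.21%.
Difference = -0.05 − (1.21) = -1.26 pp.

-1.26 percentage points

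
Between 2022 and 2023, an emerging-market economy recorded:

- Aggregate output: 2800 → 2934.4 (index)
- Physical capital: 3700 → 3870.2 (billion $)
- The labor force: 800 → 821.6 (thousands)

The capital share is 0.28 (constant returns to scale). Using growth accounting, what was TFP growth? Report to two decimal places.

1.57%

Aggregate output growth = (2934.4 − 2800) / 2800 = 4.8%.
Physical capital growth = (3870.2 − 3700) / 3700 = 4.6%.
The labor force growth = (821.6 − 800) / 800 = 2.7%.
Labor's share = 1 − 0.28 = 0.72.
Physical capital: 0.28 × 4.6 = 1.288 pp.
The labor force: 0.72 × 2.7 = 1.944 pp.
TFP growth = 4.8 − 3.232 = 1.568%.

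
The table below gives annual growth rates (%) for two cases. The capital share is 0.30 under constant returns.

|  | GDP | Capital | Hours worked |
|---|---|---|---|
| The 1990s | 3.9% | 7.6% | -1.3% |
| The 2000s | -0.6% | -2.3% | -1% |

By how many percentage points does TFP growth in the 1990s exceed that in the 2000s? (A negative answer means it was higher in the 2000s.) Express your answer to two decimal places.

1.74 percentage points

Labor's share = 1 − 0.3 = 0.7.
The 1990s: TFP = 3.9 − 2.28 + 0.91 = 2.53%.
The 2000s: TFP = -0.6 + 0.69 + 0.7 = 0.79%.
Difference = 2.53 − (0.79) = 1.74 pp.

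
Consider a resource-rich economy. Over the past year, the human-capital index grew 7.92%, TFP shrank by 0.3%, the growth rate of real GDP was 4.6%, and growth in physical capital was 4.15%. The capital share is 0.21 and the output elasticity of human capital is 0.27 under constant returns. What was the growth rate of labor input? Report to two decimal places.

3.63%

Labor's share = 1 − 0.21 − 0.27 = 0.52.
gY = gA + 0.21×4.15 + 0.27×7.92 + 0.52×g.
0.52×g = 4.6 + 0.3 − 3.0099 = 1.8901.
g = 1.8901 / 0.52 = 3.6348%.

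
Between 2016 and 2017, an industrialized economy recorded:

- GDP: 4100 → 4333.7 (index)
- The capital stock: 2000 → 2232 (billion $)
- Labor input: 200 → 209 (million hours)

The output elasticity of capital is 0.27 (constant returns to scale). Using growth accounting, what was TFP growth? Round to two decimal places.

-0.72%

GDP growth = (4333.7 − 4100) / 4100 = 5.7%.
The capital stock growth = (2232 − 2000) / 2000 = 11.6%.
Labor input growth = (209 − 200) / 200 = 4.5%.
Labor's share = 1 − 0.27 = 0.73.
The capital stock: 0.27 × 11.6 = 3.132 pp.
Labor input: 0.73 × 4.5 = 3.285 pp.
TFP growth = 5.7 − 6.417 = -0.717%.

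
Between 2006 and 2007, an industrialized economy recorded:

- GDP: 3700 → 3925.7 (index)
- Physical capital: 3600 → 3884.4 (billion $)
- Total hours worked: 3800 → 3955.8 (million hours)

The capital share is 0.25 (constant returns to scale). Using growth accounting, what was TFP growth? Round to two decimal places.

GDP growth = (3925.7 − 3700) / 3700 = 6.1%.
Physical capital growth = (3884.4 − 3600) / 3600 = 7.9%.
Total hours worked growth = (3955.8 − 3800) / 3800 = 4.1%.
Labor's share = 1 − 0.25 = 0.75.
Physical capital: 0.25 × 7.9 = 1.975 pp.
Total hours worked: 0.75 × 4.1 = 3.075 pp.
TFP growth = 6.1 − 5.05 = 1.05%.

TFP growth was 1.05%.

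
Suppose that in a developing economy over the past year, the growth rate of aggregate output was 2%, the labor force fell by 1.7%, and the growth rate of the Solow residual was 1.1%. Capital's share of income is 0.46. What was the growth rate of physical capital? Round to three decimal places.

3.952%

Labor's share = 1 − 0.46 = 0.54.
gY = gA + 0.54×(-1.7) + 0.46×g.
0.46×g = 2 − 1.1 + 0.918 = 1.818.
g = 1.818 / 0.46 = 3.95217%.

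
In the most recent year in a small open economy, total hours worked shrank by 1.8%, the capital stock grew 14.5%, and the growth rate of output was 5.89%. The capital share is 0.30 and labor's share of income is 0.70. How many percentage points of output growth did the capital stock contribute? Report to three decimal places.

4.350 percentage points

Contribution = share × growth = 0.3 × 14.5 = 4.35 pp.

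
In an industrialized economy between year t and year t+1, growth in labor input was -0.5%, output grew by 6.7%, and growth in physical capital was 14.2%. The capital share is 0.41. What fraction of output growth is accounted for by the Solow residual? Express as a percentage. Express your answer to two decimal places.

Labor's share = 1 − 0.41 = 0.59.
Physical capital: 0.41 × 14.2 = 5.822 pp.
Labor input: 0.59 × (-0.5) = -0.295 pp.
TFP growth = 6.7 − 5.527 = 1.173%.
TFP share of growth = 1.173 / 6.7 × 100 = 17.5075%.

17.51%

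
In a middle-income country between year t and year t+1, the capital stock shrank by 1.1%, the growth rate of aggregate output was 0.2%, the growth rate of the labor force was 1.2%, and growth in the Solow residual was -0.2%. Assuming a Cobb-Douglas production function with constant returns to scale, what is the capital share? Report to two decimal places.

α = 0.35

gY = gA + α·gK + (1−α)·gL, so gY − gA − gL = α(gK − gL).
0.2 + 0.2 − 1.2 = α × (-1.1 − 1.2).
-0.8 = -2.3 α, so α = 0.3478.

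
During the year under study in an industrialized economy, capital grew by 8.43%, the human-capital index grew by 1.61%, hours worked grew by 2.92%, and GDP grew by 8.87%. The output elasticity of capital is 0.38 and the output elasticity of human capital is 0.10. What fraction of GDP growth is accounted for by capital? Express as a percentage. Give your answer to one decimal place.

Capital accounted for 36.1% of growth.

Capital contributed 0.38 × 8.43 = 3.2034 pp.
Share of growth = 3.2034 / 8.87 × 100 = 36.115%.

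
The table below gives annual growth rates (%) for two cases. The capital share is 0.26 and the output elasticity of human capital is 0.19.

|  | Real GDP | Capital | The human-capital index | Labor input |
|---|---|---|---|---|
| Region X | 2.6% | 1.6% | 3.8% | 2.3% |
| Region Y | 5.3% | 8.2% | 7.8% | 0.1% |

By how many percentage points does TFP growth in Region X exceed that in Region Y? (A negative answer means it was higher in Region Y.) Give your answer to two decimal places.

Labor's share = 1 − 0.26 − 0.19 = 0.55.
Region X: TFP = 2.6 − 0.416 − 0.722 − 1.265 = 0.197%.
Region Y: TFP = 5.3 − 2.132 − 1.482 − 0.055 = 1.631%.
Difference = 0.197 − (1.631) = -1.434 pp.

-1.43 percentage points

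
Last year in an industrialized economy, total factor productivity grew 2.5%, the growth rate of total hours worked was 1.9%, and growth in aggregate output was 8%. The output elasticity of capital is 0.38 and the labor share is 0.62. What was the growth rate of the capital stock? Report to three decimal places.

Labor's share = 1 − 0.38 = 0.62.
gY = gA + 0.62×1.9 + 0.38×g.
0.38×g = 8 − 2.5 − 1.178 = 4.322.
g = 4.322 / 0.38 = 11.37368%.

11.374%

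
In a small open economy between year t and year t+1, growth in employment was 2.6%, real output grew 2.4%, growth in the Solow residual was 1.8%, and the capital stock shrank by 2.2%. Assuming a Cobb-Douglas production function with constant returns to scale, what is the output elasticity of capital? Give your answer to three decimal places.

gY = gA + α·gK + (1−α)·gL, so gY − gA − gL = α(gK − gL).
2.4 − 1.8 − 2.6 = α × (-2.2 − 2.6).
-2 = -4.8 α, so α = 0.41667.

The output elasticity of capital is 0.417.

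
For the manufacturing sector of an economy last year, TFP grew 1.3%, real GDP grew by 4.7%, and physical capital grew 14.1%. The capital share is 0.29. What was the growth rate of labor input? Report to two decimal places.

Labor's share = 1 − 0.29 = 0.71.
gY = gA + 0.29×14.1 + 0.71×g.
0.71×g = 4.7 − 1.3 − 4.089 = -0.689.
g = -0.689 / 0.71 = -0.9704%.

-0.97%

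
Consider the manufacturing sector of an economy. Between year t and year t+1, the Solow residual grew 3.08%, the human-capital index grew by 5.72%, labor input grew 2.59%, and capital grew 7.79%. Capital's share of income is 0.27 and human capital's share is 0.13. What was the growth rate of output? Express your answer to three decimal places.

Labor's share = 1 − 0.27 − 0.13 = 0.6.
Capital: 0.27 × 7.79 = 2.1033 pp.
The human-capital index: 0.13 × 5.72 = 0.7436 pp.
Labor input: 0.6 × 2.59 = 1.554 pp.
Output growth = 3.08 + 4.4009 = 7.4809%.

7.481%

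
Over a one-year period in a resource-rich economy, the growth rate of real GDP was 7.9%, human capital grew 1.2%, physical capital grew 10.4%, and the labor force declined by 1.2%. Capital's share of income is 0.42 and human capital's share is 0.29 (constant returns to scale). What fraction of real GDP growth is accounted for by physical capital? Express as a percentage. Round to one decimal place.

Physical capital contributed 0.42 × 10.4 = 4.368 pp.
Share of growth = 4.368 / 7.9 × 100 = 55.291%.

Physical capital accounted for 55.3% of growth.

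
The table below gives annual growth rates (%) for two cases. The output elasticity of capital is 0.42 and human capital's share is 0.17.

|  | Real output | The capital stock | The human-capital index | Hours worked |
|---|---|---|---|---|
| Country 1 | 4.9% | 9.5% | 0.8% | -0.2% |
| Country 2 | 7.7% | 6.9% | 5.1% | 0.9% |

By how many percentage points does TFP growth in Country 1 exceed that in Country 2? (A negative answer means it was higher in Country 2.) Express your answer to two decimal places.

-2.71 percentage points

Labor's share = 1 − 0.42 − 0.17 = 0.41.
Country 1: TFP = 4.9 − 3.99 − 0.136 + 0.082 = 0.856%.
Country 2: TFP = 7.7 − 2.898 − 0.867 − 0.369 = 3.566%.
Difference = 0.856 − (3.566) = -2.71 pp.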